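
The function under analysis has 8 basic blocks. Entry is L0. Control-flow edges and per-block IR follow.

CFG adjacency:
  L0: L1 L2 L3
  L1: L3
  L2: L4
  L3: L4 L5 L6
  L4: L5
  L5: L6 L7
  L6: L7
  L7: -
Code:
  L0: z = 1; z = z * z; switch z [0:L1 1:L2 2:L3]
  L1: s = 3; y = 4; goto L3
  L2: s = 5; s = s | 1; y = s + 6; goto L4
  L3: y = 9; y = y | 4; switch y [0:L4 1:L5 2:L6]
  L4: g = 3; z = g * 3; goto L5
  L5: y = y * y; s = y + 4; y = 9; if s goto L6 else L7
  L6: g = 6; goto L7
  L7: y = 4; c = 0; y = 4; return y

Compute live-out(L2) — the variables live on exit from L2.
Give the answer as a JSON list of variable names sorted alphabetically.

Answer: ["y"]

Analysis:
Per-block:
  L0: def={z} ue=∅
  L1: def={s,y} ue=∅
  L2: def={s,y} ue=∅
  L3: def={y} ue=∅
  L4: def={g,z} ue=∅
  L5: def={s,y} ue={y}
  L6: def={g} ue=∅
  L7: def={c,y} ue=∅

Live sets:
  L0 li=∅ lo=∅
  L1 li=∅ lo=∅
  L2 li=∅ lo={y}
  L3 li=∅ lo={y}
  L4 li={y} lo={y}
  L5 li={y} lo=∅
  L6 li=∅ lo=∅
  L7 li=∅ lo=∅

live-out(L2) = ["y"]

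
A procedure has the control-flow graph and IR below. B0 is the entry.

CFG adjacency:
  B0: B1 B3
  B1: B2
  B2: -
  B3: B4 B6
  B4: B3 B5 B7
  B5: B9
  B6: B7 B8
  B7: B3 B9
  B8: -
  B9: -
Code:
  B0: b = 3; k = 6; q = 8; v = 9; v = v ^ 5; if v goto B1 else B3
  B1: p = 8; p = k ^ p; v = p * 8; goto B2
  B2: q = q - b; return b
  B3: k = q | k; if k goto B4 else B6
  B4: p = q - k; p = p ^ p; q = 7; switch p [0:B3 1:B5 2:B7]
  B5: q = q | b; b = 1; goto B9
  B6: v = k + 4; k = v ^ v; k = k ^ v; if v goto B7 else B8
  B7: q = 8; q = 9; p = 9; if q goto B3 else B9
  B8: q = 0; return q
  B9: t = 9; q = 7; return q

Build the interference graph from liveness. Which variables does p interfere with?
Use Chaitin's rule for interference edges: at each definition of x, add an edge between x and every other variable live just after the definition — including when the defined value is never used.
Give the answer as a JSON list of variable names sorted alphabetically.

Answer: ["b", "k", "q"]

Derivation:
Block summaries:
  B0 def {b,k,q,v} use ∅
  B1 def {p,v} use {k}
  B2 def {q} use {b,q}
  B3 def {k} use {k,q}
  B4 def {p,q} use {k,q}
  B5 def {b,q} use {b,q}
  B6 def {k,v} use {k}
  B7 def {p,q} use ∅
  B8 def {q} use ∅
  B9 def {q,t} use ∅

Backward fixpoint:
  B0: in=∅ out={b,k,q}
  B1: in={b,k,q} out={b,q}
  B2: in={b,q} out=∅
  B3: in={b,k,q} out={b,k,q}
  B4: in={b,k,q} out={b,k,q}
  B5: in={b,q} out=∅
  B6: in={b,k} out={b,k}
  B7: in={b,k} out={b,k,q}
  B8: in=∅ out=∅
  B9: in=∅ out=∅

Interference:
  b↔{k,p,q,v}
  k↔{b,p,q,v}
  p↔{b,k,q}
  q↔{b,k,p,v}
  t↔∅
  v↔{b,k,q}

N(p) = ["b", "k", "q"]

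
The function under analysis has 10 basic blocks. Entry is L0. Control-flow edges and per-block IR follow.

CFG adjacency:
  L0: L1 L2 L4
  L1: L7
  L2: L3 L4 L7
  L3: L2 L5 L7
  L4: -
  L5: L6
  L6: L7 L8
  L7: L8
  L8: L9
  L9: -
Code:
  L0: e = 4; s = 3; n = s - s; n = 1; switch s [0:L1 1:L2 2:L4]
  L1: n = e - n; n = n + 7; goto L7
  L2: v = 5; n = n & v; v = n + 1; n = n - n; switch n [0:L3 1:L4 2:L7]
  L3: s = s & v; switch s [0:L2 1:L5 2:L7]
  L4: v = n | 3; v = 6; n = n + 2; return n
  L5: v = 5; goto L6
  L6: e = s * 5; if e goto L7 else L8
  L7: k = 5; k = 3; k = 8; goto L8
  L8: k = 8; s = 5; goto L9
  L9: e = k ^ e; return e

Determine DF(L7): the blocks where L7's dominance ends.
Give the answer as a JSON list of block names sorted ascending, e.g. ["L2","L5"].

Answer: ["L8"]

Working:
idom tree: L1←L0 L2←L0 L3←L2 L4←L0 L5←L3 L6←L5 L7←L0 L8←L0 L9←L8
Dom∩ at merges:
  L2: preds {L0,L3}: {L0} ∩ {L0,L2,L3} = {L0}; idom=L0
  L4: preds {L0,L2}: {L0} ∩ {L0,L2} = {L0}; idom=L0
  L7: preds {L1,L2,L3,L6}: {L0,L1} ∩ {L0,L2} ∩ {L0,L2,L3} ∩ {L0,L2,L3,L5,L6} = {L0}; idom=L0
  L8: preds {L6,L7}: {L0,L2,L3,L5,L6} ∩ {L0,L7} = {L0}; idom=L0

DF derivation:
  L2←L0: walk · to L0
  L2←L3: walk L3→L2 to L0
  L4←L0: walk · to L0
  L4←L2: walk L2 to L0
  L7←L1: walk L1 to L0
  L7←L2: walk L2 to L0
  L7←L3: walk L3→L2 to L0
  L7←L6: walk L6→L5→L3→L2 to L0
  L8←L6: walk L6→L5→L3→L2 to L0
  L8←L7: walk L7 to L0
  L0 → ∅
  L1 → {L7}
  L2 → {L2,L4,L7,L8}
  L3 → {L2,L7,L8}
  L4 → ∅
  L5 → {L7,L8}
  L6 → {L7,L8}
  L7 → {L8}
  L8 → ∅
  L9 → ∅

DF(L7) = ["L8"]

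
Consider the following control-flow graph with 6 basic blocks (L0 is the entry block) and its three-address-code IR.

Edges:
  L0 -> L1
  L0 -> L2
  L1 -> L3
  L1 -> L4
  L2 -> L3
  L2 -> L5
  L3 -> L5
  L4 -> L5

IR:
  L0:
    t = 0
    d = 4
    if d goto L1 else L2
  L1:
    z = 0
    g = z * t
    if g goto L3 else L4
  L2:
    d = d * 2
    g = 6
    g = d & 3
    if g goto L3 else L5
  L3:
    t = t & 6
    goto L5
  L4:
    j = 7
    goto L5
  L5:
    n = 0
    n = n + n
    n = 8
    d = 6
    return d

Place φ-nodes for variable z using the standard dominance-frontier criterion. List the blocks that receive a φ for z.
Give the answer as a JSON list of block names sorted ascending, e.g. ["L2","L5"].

Answer: ["L3", "L5"]

Working:
idom tree: L1←L0 L2←L0 L3←L0 L4←L1 L5←L0
Join-block Dom:
  L3: preds {L1,L2}: {L0,L1} ∩ {L0,L2} = {L0}; idom=L0
  L5: preds {L2,L3,L4}: {L0,L2} ∩ {L0,L3} ∩ {L0,L1,L4} = {L0}; idom=L0

Frontier:
  join L3 pred L1: L1 stop@L0
  join L3 pred L2: L2 stop@L0
  join L5 pred L2: L2 stop@L0
  join L5 pred L3: L3 stop@L0
  join L5 pred L4: L4→L1 stop@L0
  L0: DF=∅
  L1: DF={L3,L5}
  L2: DF={L3,L5}
  L3: DF={L5}
  L4: DF={L5}
  L5: DF=∅

φ for z: defs {L1}
  DF⁺ = {L3,L5}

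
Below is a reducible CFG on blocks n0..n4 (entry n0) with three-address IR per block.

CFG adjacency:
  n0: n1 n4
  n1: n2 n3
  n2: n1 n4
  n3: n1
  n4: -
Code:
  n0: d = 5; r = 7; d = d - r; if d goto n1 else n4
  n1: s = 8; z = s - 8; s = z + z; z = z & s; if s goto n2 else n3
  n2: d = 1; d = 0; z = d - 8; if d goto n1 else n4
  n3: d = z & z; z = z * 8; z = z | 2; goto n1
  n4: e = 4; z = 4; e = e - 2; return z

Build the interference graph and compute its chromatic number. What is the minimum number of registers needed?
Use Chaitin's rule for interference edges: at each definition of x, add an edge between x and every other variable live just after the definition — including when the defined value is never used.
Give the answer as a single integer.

Block summaries:
  n0: {d,r} / ∅
  n1: {s,z} / ∅
  n2: {d,z} / ∅
  n3: {d,z} / {z}
  n4: {e,z} / ∅

Liveness:
  n0: in=∅ out=∅
  n1: in=∅ out={z}
  n2: in=∅ out=∅
  n3: in={z} out=∅
  n4: in=∅ out=∅

Conflict graph:
  d↔{r,z}
  e↔{z}
  r↔{d}
  s↔{z}
  z↔{d,e,s}

Chromatic number:
  clique {d,r} ⇒ need ≥ 2
  assign d→R1 e→R1 r→R0 s→R1 z→R0 — no edge inside a register ⇒ χ ≤ 2
  χ = 2

Answer: 2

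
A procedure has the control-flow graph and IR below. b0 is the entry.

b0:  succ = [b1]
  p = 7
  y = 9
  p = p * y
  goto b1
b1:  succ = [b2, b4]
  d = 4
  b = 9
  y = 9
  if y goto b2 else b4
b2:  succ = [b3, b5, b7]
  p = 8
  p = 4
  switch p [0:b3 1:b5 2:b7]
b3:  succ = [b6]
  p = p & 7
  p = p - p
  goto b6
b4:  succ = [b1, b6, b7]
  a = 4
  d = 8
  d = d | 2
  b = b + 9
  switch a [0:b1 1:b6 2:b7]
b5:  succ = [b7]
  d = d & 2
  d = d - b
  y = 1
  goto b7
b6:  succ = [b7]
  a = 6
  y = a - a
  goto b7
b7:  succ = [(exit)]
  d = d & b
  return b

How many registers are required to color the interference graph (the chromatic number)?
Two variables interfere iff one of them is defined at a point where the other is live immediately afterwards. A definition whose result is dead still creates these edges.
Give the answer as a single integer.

Block summaries:
  b0 def {p,y} use ∅
  b1 def {b,d,y} use ∅
  b2 def {p} use ∅
  b3 def {p} use {p}
  b4 def {a,b,d} use {b}
  b5 def {d,y} use {b,d}
  b6 def {a,y} use ∅
  b7 def {d} use {b,d}

Backward fixpoint:
  b0: in=∅ out=∅
  b1: in=∅ out={b,d}
  b2: in={b,d} out={b,d,p}
  b3: in={b,d,p} out={b,d}
  b4: in={b} out={b,d}
  b5: in={b,d} out={b,d}
  b6: in={b,d} out={b,d}
  b7: in={b,d} out=∅

Interference:
  a↔{b,d}
  b↔{a,d,p,y}
  d↔{a,b,p,y}
  p↔{b,d,y}
  y↔{b,d,p}

Colouring:
  lower bound: {b,d,p,y} mutually conflict ⇒ χ ≥ 4
  assign a→R2 b→R0 d→R1 p→R2 y→R3 — no edge inside a register ⇒ χ ≤ 4
  χ = 4

Answer: 4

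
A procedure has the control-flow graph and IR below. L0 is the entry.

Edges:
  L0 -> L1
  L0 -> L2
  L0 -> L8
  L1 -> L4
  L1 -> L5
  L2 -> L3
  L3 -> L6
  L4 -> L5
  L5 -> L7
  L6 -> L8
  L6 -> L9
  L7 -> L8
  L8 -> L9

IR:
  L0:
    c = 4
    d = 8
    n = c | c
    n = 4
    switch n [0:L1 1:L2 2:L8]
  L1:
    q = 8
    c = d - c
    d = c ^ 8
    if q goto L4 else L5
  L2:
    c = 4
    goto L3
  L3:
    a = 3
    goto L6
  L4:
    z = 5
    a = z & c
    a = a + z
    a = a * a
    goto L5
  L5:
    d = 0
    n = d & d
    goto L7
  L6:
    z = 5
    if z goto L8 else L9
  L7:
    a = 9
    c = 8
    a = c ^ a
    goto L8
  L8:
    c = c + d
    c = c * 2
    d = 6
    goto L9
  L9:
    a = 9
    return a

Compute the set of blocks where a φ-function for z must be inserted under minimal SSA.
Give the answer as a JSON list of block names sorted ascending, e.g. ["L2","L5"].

Answer: ["L5", "L8", "L9"]

Derivation:
idom tree: L1←L0 L2←L0 L3←L2 L4←L1 L5←L1 L6←L3 L7←L5 L8←L0 L9←L0
Dom∩ at merges:
  L5: preds {L1,L4}: {L0,L1} ∩ {L0,L1,L4} = {L0,L1}; idom=L1
  L8: preds {L0,L6,L7}: {L0} ∩ {L0,L2,L3,L6} ∩ {L0,L1,L5,L7} = {L0}; idom=L0
  L9: preds {L6,L8}: {L0,L2,L3,L6} ∩ {L0,L8} = {L0}; idom=L0

DF walk-up:
  L5←L1: walk · to L1
  L5←L4: walk L4 to L1
  L8←L0: walk · to L0
  L8←L6: walk L6→L3→L2 to L0
  L8←L7: walk L7→L5→L1 to L0
  L9←L6: walk L6→L3→L2 to L0
  L9←L8: walk L8 to L0
  L0 → ∅
  L1 → {L8}
  L2 → {L8,L9}
  L3 → {L8,L9}
  L4 → {L5}
  L5 → {L8}
  L6 → {L8,L9}
  L7 → {L8}
  L8 → {L9}
  L9 → ∅

φ for z: defs {L4,L6}
  DF⁺ = {L5,L8,L9}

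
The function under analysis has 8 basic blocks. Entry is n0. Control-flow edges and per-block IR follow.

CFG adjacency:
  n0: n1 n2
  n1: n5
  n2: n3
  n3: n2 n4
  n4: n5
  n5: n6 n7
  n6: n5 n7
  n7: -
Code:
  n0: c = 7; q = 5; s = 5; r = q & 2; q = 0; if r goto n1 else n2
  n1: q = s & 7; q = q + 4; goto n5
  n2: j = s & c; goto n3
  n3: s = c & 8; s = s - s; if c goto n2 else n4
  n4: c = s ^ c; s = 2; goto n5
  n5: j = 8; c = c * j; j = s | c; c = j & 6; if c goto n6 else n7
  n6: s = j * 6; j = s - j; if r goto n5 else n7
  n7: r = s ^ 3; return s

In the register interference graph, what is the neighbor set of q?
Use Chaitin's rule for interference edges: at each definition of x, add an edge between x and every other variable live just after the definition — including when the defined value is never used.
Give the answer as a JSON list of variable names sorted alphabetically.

def/use:
  n0: {c,q,r,s} / ∅
  n1: {q} / {s}
  n2: {j} / {c,s}
  n3: {s} / {c}
  n4: {c,s} / {c,s}
  n5: {c,j} / {c,s}
  n6: {j,s} / {j,r}
  n7: {r} / {s}

Backward fixpoint:
  live n0: ∅→{c,r,s}
  live n1: {c,r,s}→{c,r,s}
  live n2: {c,r,s}→{c,r}
  live n3: {c,r}→{c,r,s}
  live n4: {c,r,s}→{c,r,s}
  live n5: {c,r,s}→{c,j,r,s}
  live n6: {c,j,r}→{c,r,s}
  live n7: {s}→∅

Interference:
  c: {j,q,r,s}
  j: {c,r,s}
  q: {c,r,s}
  r: {c,j,q,s}
  s: {c,j,q,r}

N(q) = ["c", "r", "s"]

Answer: ["c", "r", "s"]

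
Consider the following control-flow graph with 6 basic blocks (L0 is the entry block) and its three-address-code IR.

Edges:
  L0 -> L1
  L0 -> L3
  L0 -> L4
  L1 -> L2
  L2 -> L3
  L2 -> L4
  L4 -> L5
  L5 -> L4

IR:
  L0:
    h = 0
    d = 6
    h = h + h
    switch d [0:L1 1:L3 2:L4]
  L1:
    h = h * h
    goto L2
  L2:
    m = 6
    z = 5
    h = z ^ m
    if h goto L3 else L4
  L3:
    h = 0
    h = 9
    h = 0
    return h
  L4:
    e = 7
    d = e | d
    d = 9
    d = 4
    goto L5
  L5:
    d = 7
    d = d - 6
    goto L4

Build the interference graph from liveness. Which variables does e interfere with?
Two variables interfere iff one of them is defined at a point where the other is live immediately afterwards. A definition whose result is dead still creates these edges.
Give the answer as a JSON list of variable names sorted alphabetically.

Answer: ["d"]

Derivation:
Block summaries:
  L0: def={d,h} ue=∅
  L1: def={h} ue={h}
  L2: def={h,m,z} ue=∅
  L3: def={h} ue=∅
  L4: def={d,e} ue={d}
  L5: def={d} ue=∅

Liveness:
  live L0: ∅→{d,h}
  live L1: {d,h}→{d}
  live L2: {d}→{d}
  live L3: ∅→∅
  live L4: {d}→∅
  live L5: ∅→{d}

Interference:
  d — {e,h,m,z}
  e — {d}
  h — {d}
  m — {d,z}
  z — {d,m}

N(e) = ["d"]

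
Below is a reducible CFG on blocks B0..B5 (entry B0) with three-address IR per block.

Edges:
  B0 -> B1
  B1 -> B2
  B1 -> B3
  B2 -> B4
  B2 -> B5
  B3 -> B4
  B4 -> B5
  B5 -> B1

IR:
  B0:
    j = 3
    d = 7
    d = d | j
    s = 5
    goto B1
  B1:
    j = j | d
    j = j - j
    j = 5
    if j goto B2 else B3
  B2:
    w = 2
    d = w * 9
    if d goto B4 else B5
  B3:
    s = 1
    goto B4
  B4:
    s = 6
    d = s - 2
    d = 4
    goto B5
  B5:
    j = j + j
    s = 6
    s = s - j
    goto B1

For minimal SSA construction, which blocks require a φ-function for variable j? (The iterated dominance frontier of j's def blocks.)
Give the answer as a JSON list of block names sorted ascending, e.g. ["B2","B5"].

Answer: ["B1"]

Derivation:
idom tree: B1←B0 B2←B1 B3←B1 B4←B1 B5←B1
Dom∩ at merges:
  B1: preds {B0,B5}: {B0} ∩ {B0,B1,B5} = {B0}; idom=B0
  B4: preds {B2,B3}: {B0,B1,B2} ∩ {B0,B1,B3} = {B0,B1}; idom=B1
  B5: preds {B2,B4}: {B0,B1,B2} ∩ {B0,B1,B4} = {B0,B1}; idom=B1

DF walk-up:
  B1←B0: walk · to B0
  B1←B5: walk B5→B1 to B0
  B4←B2: walk B2 to B1
  B4←B3: walk B3 to B1
  B5←B2: walk B2 to B1
  B5←B4: walk B4 to B1
  B0 → ∅
  B1 → {B1}
  B2 → {B4,B5}
  B3 → {B4}
  B4 → {B5}
  B5 → {B1}

φ for j: defs {B0,B1,B5}
  DF⁺ = {B1}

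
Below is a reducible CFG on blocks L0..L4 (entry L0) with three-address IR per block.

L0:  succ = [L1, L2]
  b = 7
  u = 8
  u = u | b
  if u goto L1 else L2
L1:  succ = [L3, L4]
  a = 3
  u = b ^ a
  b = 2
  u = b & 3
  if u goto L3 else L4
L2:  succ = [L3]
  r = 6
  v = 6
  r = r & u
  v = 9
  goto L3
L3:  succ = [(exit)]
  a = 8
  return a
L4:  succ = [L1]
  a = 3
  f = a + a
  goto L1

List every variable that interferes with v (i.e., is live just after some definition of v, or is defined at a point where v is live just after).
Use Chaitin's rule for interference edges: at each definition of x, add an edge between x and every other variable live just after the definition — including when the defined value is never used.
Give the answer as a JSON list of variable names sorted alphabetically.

Block summaries:
  L0: {b,u} / ∅
  L1: {a,b,u} / {b}
  L2: {r,v} / {u}
  L3: {a} / ∅
  L4: {a,f} / ∅

Backward fixpoint:
  L0: in=∅ out={b,u}
  L1: in={b} out={b}
  L2: in={u} out=∅
  L3: in=∅ out=∅
  L4: in={b} out={b}

Interfere edges:
  a: {b}
  b: {a,f,u}
  f: {b}
  r: {u,v}
  u: {b,r,v}
  v: {r,u}

N(v) = ["r", "u"]

Answer: ["r", "u"]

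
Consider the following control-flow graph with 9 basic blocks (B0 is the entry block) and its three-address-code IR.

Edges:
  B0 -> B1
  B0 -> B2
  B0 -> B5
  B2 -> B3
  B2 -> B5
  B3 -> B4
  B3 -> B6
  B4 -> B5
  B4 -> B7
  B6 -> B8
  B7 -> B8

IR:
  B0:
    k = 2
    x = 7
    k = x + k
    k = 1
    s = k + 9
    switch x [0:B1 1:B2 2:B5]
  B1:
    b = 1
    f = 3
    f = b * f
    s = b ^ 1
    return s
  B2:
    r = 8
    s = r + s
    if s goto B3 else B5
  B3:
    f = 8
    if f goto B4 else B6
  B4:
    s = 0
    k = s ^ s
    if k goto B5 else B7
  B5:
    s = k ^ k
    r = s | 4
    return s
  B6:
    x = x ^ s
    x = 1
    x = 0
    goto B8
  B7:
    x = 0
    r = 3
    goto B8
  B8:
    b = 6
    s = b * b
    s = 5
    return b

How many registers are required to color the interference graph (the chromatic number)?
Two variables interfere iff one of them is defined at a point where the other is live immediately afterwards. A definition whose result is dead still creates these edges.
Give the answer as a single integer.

Per-block:
  B0 def {k,s,x} use ∅
  B1 def {b,f,s} use ∅
  B2 def {r,s} use {s}
  B3 def {f} use ∅
  B4 def {k,s} use ∅
  B5 def {r,s} use {k}
  B6 def {x} use {s,x}
  B7 def {r,x} use ∅
  B8 def {b,s} use ∅

Liveness:
  B0 li=∅ lo={k,s,x}
  B1 li=∅ lo=∅
  B2 li={k,s,x} lo={k,s,x}
  B3 li={s,x} lo={s,x}
  B4 li=∅ lo={k}
  B5 li={k} lo=∅
  B6 li={s,x} lo=∅
  B7 li=∅ lo=∅
  B8 li=∅ lo=∅

Conflict graph:
  b↔{f,s}
  f↔{b,s,x}
  k↔{r,s,x}
  r↔{k,s,x}
  s↔{b,f,k,r,x}
  x↔{f,k,r,s}

Registers:
  clique {k,r,s,x} ⇒ need ≥ 4
  assign b→r1 f→r2 k→r2 r→r3 s→r0 x→r1 — no edge inside a register ⇒ χ ≤ 4
  χ = 4

Answer: 4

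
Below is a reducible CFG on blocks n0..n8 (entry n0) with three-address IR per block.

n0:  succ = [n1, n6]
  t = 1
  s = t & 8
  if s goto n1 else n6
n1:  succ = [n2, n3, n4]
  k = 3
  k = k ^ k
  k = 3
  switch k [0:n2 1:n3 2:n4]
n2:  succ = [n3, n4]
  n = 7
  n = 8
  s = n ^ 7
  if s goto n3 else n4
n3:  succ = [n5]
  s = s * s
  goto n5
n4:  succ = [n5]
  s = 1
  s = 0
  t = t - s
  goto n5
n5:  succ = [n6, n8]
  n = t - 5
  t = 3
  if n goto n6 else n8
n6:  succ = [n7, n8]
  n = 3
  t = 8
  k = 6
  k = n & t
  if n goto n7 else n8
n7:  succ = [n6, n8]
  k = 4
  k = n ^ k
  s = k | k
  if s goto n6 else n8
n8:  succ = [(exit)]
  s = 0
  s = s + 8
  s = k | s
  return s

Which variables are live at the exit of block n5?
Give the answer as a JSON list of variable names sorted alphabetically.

Block summaries:
  n0 def {s,t} use ∅
  n1 def {k} use ∅
  n2 def {n,s} use ∅
  n3 def {s} use {s}
  n4 def {s,t} use {t}
  n5 def {n,t} use {t}
  n6 def {k,n,t} use ∅
  n7 def {k,s} use {n}
  n8 def {s} use {k}

Live sets:
  n0 li=∅ lo={s,t}
  n1 li={s,t} lo={k,s,t}
  n2 li={k,t} lo={k,s,t}
  n3 li={k,s,t} lo={k,t}
  n4 li={k,t} lo={k,t}
  n5 li={k,t} lo={k}
  n6 li=∅ lo={k,n}
  n7 li={n} lo={k}
  n8 li={k} lo=∅

live-out(n5) = ["k"]

Answer: ["k"]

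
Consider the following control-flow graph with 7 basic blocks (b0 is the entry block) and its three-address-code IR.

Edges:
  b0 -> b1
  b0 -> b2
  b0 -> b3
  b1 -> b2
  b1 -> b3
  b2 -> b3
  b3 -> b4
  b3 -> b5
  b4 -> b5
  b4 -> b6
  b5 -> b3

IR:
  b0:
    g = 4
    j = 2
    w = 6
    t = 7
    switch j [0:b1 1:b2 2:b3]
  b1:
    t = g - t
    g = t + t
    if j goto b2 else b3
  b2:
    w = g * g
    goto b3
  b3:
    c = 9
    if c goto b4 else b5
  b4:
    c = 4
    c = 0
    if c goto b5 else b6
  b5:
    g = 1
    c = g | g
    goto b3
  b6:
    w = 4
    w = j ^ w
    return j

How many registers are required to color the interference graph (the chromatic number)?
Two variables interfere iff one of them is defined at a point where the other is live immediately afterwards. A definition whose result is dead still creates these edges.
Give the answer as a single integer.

Answer: 3

Derivation:
def/use:
  b0: {g,j,t,w} / ∅
  b1: {g,t} / {g,j,t}
  b2: {w} / {g}
  b3: {c} / ∅
  b4: {c} / ∅
  b5: {c,g} / ∅
  b6: {w} / {j}

Backward fixpoint:
  live b0: ∅→{g,j,t}
  live b1: {g,j,t}→{g,j}
  live b2: {g,j}→{j}
  live b3: {j}→{j}
  live b4: {j}→{j}
  live b5: {j}→{j}
  live b6: {j}→∅

Conflict graph:
  c — {j}
  g — {j,t,w}
  j — {c,g,t,w}
  t — {g,j}
  w — {g,j}

Colouring:
  clique {g,j,t} ⇒ need ≥ 3
  assign c→r1 g→r1 j→r0 t→r2 w→r2 — no edge inside a register ⇒ χ ≤ 3
  χ = 3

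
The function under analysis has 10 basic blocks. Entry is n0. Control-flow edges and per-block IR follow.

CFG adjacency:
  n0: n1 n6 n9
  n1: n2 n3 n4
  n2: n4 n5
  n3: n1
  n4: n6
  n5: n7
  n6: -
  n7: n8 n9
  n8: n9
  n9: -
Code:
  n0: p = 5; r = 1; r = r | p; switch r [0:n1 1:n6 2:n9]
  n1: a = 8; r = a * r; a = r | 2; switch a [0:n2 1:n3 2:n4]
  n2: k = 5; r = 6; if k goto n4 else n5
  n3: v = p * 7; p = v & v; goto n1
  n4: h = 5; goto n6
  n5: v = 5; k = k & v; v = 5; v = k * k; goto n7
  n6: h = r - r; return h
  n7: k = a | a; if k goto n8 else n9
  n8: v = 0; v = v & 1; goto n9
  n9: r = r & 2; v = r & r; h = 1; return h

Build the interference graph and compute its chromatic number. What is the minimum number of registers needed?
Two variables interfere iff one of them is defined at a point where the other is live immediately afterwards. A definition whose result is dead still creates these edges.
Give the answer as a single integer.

def/use:
  n0: def={p,r} ue=∅
  n1: def={a,r} ue={r}
  n2: def={k,r} ue=∅
  n3: def={p,v} ue={p}
  n4: def={h} ue=∅
  n5: def={k,v} ue={k}
  n6: def={h} ue={r}
  n7: def={k} ue={a}
  n8: def={v} ue=∅
  n9: def={h,r,v} ue={r}

Backward fixpoint:
  live n0: ∅→{p,r}
  live n1: {p,r}→{a,p,r}
  live n2: {a}→{a,k,r}
  live n3: {p,r}→{p,r}
  live n4: {r}→{r}
  live n5: {a,k,r}→{a,r}
  live n6: {r}→∅
  live n7: {a,r}→{r}
  live n8: {r}→{r}
  live n9: {r}→∅

Interfere edges:
  a — {k,p,r,v}
  h — {r}
  k — {a,r,v}
  p — {a,r}
  r — {a,h,k,p,v}
  v — {a,k,r}

Chromatic number:
  clique {a,k,r,v} ⇒ need ≥ 4
  4-colouring: c0={r}  c1={a,h}  c2={k,p}  c3={v}
  χ = 4

Answer: 4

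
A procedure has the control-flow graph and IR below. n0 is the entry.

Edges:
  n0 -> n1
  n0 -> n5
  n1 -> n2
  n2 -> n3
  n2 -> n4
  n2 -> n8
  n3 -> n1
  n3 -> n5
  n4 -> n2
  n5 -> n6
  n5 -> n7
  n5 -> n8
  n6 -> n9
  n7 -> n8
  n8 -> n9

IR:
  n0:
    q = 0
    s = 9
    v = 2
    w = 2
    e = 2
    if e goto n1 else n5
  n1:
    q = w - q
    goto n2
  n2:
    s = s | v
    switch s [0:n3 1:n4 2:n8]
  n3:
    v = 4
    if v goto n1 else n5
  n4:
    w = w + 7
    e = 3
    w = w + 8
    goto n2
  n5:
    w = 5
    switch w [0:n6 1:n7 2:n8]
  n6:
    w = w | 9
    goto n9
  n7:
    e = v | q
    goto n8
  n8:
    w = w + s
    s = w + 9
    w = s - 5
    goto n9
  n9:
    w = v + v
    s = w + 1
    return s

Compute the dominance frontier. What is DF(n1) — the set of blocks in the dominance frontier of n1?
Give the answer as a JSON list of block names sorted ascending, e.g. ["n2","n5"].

Answer: ["n1", "n5", "n8"]

Derivation:
idom tree: n1←n0 n2←n1 n3←n2 n4←n2 n5←n0 n6←n5 n7←n5 n8←n0 n9←n0
Join-block Dom:
  n1: preds {n0,n3}: {n0} ∩ {n0,n1,n2,n3} = {n0}; idom=n0
  n2: preds {n1,n4}: {n0,n1} ∩ {n0,n1,n2,n4} = {n0,n1}; idom=n1
  n5: preds {n0,n3}: {n0} ∩ {n0,n1,n2,n3} = {n0}; idom=n0
  n8: preds {n2,n5,n7}: {n0,n1,n2} ∩ {n0,n5} ∩ {n0,n5,n7} = {n0}; idom=n0
  n9: preds {n6,n8}: {n0,n5,n6} ∩ {n0,n8} = {n0}; idom=n0

DF derivation:
  n1←n0: walk · to n0
  n1←n3: walk n3→n2→n1 to n0
  n2←n1: walk · to n1
  n2←n4: walk n4→n2 to n1
  n5←n0: walk · to n0
  n5←n3: walk n3→n2→n1 to n0
  n8←n2: walk n2→n1 to n0
  n8←n5: walk n5 to n0
  n8←n7: walk n7→n5 to n0
  n9←n6: walk n6→n5 to n0
  n9←n8: walk n8 to n0
  n0 → ∅
  n1 → {n1,n5,n8}
  n2 → {n1,n2,n5,n8}
  n3 → {n1,n5}
  n4 → {n2}
  n5 → {n8,n9}
  n6 → {n9}
  n7 → {n8}
  n8 → {n9}
  n9 → ∅

DF(n1) = ["n1", "n5", "n8"]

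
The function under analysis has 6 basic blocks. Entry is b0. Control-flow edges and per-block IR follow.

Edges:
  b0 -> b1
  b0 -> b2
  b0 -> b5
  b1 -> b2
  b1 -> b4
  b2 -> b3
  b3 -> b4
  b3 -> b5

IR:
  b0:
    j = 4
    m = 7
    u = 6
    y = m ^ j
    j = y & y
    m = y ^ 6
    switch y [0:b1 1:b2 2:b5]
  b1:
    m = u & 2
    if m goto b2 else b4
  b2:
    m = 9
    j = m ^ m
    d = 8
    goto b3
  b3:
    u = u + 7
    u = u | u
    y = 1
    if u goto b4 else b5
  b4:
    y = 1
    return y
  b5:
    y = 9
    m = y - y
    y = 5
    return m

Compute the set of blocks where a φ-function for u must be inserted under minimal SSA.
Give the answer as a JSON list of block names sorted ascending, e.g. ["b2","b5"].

Answer: ["b4", "b5"]

Derivation:
idom tree: b1←b0 b2←b0 b3←b2 b4←b0 b5←b0
Dom at joins:
  b2: preds {b0,b1}: {b0} ∩ {b0,b1} = {b0}; idom=b0
  b4: preds {b1,b3}: {b0,b1} ∩ {b0,b2,b3} = {b0}; idom=b0
  b5: preds {b0,b3}: {b0} ∩ {b0,b2,b3} = {b0}; idom=b0

DF walk-up:
  join b2 pred b0: · stop@b0
  join b2 pred b1: b1 stop@b0
  join b4 pred b1: b1 stop@b0
  join b4 pred b3: b3→b2 stop@b0
  join b5 pred b0: · stop@b0
  join b5 pred b3: b3→b2 stop@b0
  b0 → ∅
  b1 → {b2,b4}
  b2 → {b4,b5}
  b3 → {b4,b5}
  b4 → ∅
  b5 → ∅

φ for u: defs {b0,b3}
  DF⁺ = {b4,b5}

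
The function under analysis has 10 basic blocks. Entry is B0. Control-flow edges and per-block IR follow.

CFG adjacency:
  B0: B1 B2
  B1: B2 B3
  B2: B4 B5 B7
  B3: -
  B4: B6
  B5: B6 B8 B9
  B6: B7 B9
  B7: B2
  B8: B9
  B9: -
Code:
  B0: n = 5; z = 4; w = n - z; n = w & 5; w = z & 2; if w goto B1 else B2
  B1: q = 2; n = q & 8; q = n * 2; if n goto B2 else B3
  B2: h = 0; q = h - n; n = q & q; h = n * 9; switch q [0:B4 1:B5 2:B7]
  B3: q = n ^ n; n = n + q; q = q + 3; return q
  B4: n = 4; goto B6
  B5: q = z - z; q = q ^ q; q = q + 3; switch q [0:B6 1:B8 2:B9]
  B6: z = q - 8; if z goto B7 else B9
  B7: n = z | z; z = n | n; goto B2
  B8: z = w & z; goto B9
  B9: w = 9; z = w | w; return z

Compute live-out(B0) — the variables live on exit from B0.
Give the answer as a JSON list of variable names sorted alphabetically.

Answer: ["n", "w", "z"]

Working:
Per-block:
  B0: {n,w,z} / ∅
  B1: {n,q} / ∅
  B2: {h,n,q} / {n}
  B3: {n,q} / {n}
  B4: {n} / ∅
  B5: {q} / {z}
  B6: {z} / {q}
  B7: {n,z} / {z}
  B8: {z} / {w,z}
  B9: {w,z} / ∅

Live sets:
  B0: in=∅ out={n,w,z}
  B1: in={w,z} out={n,w,z}
  B2: in={n,w,z} out={q,w,z}
  B3: in={n} out=∅
  B4: in={q,w} out={q,w}
  B5: in={w,z} out={q,w,z}
  B6: in={q,w} out={w,z}
  B7: in={w,z} out={n,w,z}
  B8: in={w,z} out=∅
  B9: in=∅ out=∅

live-out(B0) = ["n", "w", "z"]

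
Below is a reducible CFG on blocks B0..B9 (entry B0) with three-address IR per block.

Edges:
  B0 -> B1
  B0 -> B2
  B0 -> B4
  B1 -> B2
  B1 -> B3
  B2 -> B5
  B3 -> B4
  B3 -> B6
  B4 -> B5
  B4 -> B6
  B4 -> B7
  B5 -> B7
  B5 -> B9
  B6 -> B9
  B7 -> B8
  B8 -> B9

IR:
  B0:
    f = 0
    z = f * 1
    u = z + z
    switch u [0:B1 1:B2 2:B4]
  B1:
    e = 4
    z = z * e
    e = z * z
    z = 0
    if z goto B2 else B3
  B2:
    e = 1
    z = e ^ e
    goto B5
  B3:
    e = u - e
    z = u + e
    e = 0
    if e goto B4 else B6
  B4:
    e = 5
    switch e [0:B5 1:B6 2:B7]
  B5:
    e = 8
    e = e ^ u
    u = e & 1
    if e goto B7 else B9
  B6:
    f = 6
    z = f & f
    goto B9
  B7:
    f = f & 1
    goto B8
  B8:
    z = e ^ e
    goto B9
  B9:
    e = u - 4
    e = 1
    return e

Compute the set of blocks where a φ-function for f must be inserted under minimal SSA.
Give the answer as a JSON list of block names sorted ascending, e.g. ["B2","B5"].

idom tree: B1←B0 B2←B0 B3←B1 B4←B0 B5←B0 B6←B0 B7←B0 B8←B7 B9←B0
Dom at joins:
  B2: preds {B0,B1}: {B0} ∩ {B0,B1} = {B0}; idom=B0
  B4: preds {B0,B3}: {B0} ∩ {B0,B1,B3} = {B0}; idom=B0
  B5: preds {B2,B4}: {B0,B2} ∩ {B0,B4} = {B0}; idom=B0
  B6: preds {B3,B4}: {B0,B1,B3} ∩ {B0,B4} = {B0}; idom=B0
  B7: preds {B4,B5}: {B0,B4} ∩ {B0,B5} = {B0}; idom=B0
  B9: preds {B5,B6,B8}: {B0,B5} ∩ {B0,B6} ∩ {B0,B7,B8} = {B0}; idom=B0

DF walk-up:
  join B2 pred B0: · stop@B0
  join B2 pred B1: B1 stop@B0
  join B4 pred B0: · stop@B0
  join B4 pred B3: B3→B1 stop@B0
  join B5 pred B2: B2 stop@B0
  join B5 pred B4: B4 stop@B0
  join B6 pred B3: B3→B1 stop@B0
  join B6 pred B4: B4 stop@B0
  join B7 pred B4: B4 stop@B0
  join B7 pred B5: B5 stop@B0
  join B9 pred B5: B5 stop@B0
  join B9 pred B6: B6 stop@B0
  join B9 pred B8: B8→B7 stop@B0
  DF(B0)=∅
  DF(B1)={B2,B4,B6}
  DF(B2)={B5}
  DF(B3)={B4,B6}
  DF(B4)={B5,B6,B7}
  DF(B5)={B7,B9}
  DF(B6)={B9}
  DF(B7)={B9}
  DF(B8)={B9}
  DF(B9)=∅

φ for f: defs {B0,B6,B7}
  DF⁺ = {B9}

Answer: ["B9"]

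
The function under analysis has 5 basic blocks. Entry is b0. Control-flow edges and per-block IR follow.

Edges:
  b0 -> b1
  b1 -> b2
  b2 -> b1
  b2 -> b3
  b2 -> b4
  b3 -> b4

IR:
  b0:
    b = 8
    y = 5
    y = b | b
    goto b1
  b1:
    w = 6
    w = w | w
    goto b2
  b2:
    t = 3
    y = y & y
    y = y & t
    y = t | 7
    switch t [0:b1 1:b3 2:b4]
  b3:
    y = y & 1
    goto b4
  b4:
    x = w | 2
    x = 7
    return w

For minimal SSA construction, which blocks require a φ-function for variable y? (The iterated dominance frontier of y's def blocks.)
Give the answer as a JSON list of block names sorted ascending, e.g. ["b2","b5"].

Answer: ["b1", "b4"]

Working:
idom tree: b1←b0 b2←b1 b3←b2 b4←b2
Dom at joins:
  b1: preds {b0,b2}: {b0} ∩ {b0,b1,b2} = {b0}; idom=b0
  b4: preds {b2,b3}: {b0,b1,b2} ∩ {b0,b1,b2,b3} = {b0,b1,b2}; idom=b2

Frontier:
  b1←b0: walk · to b0
  b1←b2: walk b2→b1 to b0
  b4←b2: walk · to b2
  b4←b3: walk b3 to b2
  b0: DF=∅
  b1: DF={b1}
  b2: DF={b1}
  b3: DF={b4}
  b4: DF=∅

φ for y: defs {b0,b2,b3}
  DF⁺ = {b1,b4}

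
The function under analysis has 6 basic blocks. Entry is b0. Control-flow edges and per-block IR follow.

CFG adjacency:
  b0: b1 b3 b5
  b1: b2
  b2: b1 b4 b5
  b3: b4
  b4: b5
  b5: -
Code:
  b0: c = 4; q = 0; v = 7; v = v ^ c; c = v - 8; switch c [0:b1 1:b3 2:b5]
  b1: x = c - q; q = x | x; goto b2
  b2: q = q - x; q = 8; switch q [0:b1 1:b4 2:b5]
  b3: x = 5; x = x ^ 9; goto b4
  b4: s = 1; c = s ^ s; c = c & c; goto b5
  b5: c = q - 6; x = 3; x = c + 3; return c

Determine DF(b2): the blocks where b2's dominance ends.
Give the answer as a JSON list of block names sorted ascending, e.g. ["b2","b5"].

Answer: ["b1", "b4", "b5"]

Working:
idom tree: b1←b0 b2←b1 b3←b0 b4←b0 b5←b0
Join-block Dom:
  b1: preds {b0,b2}: {b0} ∩ {b0,b1,b2} = {b0}; idom=b0
  b4: preds {b2,b3}: {b0,b1,b2} ∩ {b0,b3} = {b0}; idom=b0
  b5: preds {b0,b2,b4}: {b0} ∩ {b0,b1,b2} ∩ {b0,b4} = {b0}; idom=b0

Frontier:
  join b1 pred b0: · stop@b0
  join b1 pred b2: b2→b1 stop@b0
  join b4 pred b2: b2→b1 stop@b0
  join b4 pred b3: b3 stop@b0
  join b5 pred b0: · stop@b0
  join b5 pred b2: b2→b1 stop@b0
  join b5 pred b4: b4 stop@b0
  DF(b0)=∅
  DF(b1)={b1,b4,b5}
  DF(b2)={b1,b4,b5}
  DF(b3)={b4}
  DF(b4)={b5}
  DF(b5)=∅

DF(b2) = ["b1", "b4", "b5"]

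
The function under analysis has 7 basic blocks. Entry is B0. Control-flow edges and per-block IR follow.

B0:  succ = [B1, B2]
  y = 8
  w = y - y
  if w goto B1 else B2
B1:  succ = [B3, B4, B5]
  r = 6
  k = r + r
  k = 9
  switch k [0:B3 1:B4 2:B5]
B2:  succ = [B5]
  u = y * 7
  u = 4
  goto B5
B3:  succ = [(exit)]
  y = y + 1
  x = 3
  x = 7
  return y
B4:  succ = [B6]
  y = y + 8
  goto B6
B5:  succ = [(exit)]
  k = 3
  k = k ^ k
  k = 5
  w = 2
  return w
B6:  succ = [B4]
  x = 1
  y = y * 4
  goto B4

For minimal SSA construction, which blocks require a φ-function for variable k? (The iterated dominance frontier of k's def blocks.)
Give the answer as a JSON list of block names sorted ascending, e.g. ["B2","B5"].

idom tree: B1←B0 B2←B0 B3←B1 B4←B1 B5←B0 B6←B4
Join-block Dom:
  B4: preds {B1,B6}: {B0,B1} ∩ {B0,B1,B4,B6} = {B0,B1}; idom=B1
  B5: preds {B1,B2}: {B0,B1} ∩ {B0,B2} = {B0}; idom=B0

Frontier:
  B4←B1: walk · to B1
  B4←B6: walk B6→B4 to B1
  B5←B1: walk B1 to B0
  B5←B2: walk B2 to B0
  B0 → ∅
  B1 → {B5}
  B2 → {B5}
  B3 → ∅
  B4 → {B4}
  B5 → ∅
  B6 → {B4}

φ for k: defs {B1,B5}
  DF⁺ = {B5}

Answer: ["B5"]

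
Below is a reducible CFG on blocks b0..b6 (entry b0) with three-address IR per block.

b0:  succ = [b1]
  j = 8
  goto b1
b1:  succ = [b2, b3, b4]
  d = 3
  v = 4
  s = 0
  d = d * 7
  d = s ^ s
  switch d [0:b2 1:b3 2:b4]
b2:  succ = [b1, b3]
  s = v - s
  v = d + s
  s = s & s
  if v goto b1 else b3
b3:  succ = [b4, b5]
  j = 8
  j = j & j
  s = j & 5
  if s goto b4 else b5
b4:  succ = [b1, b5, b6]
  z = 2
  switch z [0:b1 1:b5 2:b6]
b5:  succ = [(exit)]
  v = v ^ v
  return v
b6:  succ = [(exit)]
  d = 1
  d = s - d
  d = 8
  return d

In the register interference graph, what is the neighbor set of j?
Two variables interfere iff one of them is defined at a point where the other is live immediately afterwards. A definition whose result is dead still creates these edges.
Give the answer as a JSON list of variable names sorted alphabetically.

Answer: ["v"]

Working:
Block summaries:
  b0: def={j} ue=∅
  b1: def={d,s,v} ue=∅
  b2: def={s,v} ue={d,s,v}
  b3: def={j,s} ue=∅
  b4: def={z} ue=∅
  b5: def={v} ue={v}
  b6: def={d} ue={s}

Backward fixpoint:
  b0: in=∅ out=∅
  b1: in=∅ out={d,s,v}
  b2: in={d,s,v} out={v}
  b3: in={v} out={s,v}
  b4: in={s,v} out={s,v}
  b5: in={v} out=∅
  b6: in={s} out=∅

Conflict graph:
  d — {s,v}
  j — {v}
  s — {d,v,z}
  v — {d,j,s,z}
  z — {s,v}

N(j) = ["v"]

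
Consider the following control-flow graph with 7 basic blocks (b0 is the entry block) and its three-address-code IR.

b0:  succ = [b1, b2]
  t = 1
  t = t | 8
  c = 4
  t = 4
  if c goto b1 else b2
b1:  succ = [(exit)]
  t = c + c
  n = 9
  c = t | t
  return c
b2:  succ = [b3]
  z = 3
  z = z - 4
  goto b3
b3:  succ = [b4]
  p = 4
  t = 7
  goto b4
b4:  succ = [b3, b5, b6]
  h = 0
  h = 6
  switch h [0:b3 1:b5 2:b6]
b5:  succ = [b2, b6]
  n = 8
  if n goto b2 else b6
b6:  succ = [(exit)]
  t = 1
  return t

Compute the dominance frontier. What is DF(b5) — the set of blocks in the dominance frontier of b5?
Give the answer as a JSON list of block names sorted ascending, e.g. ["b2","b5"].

idom tree: b1←b0 b2←b0 b3←b2 b4←b3 b5←b4 b6←b4
Join-block Dom:
  b2: preds {b0,b5}: {b0} ∩ {b0,b2,b3,b4,b5} = {b0}; idom=b0
  b3: preds {b2,b4}: {b0,b2} ∩ {b0,b2,b3,b4} = {b0,b2}; idom=b2
  b6: preds {b4,b5}: {b0,b2,b3,b4} ∩ {b0,b2,b3,b4,b5} = {b0,b2,b3,b4}; idom=b4

DF derivation:
  join b2 pred b0: · stop@b0
  join b2 pred b5: b5→b4→b3→b2 stop@b0
  join b3 pred b2: · stop@b2
  join b3 pred b4: b4→b3 stop@b2
  join b6 pred b4: · stop@b4
  join b6 pred b5: b5 stop@b4
  b0 → ∅
  b1 → ∅
  b2 → {b2}
  b3 → {b2,b3}
  b4 → {b2,b3}
  b5 → {b2,b6}
  b6 → ∅

DF(b5) = ["b2", "b6"]

Answer: ["b2", "b6"]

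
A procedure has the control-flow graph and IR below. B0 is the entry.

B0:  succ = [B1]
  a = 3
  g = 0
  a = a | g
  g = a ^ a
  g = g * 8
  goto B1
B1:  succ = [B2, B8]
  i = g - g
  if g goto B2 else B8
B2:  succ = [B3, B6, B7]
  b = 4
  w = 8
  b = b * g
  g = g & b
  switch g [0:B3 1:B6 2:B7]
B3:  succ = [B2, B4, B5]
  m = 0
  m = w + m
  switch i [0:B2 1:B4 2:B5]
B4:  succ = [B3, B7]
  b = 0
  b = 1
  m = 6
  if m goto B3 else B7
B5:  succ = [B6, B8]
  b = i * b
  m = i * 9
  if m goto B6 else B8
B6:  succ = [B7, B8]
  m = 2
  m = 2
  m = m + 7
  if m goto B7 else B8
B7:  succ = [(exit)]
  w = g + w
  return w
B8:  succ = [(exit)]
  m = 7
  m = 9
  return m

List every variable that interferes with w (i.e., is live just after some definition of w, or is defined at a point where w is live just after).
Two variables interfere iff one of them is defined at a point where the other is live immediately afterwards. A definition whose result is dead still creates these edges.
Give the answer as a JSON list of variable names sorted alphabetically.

Answer: ["b", "g", "i", "m"]

Analysis:
Block summaries:
  B0: {a,g} / ∅
  B1: {i} / {g}
  B2: {b,g,w} / {g}
  B3: {m} / {i,w}
  B4: {b,m} / ∅
  B5: {b,m} / {b,i}
  B6: {m} / ∅
  B7: {w} / {g,w}
  B8: {m} / ∅

Live sets:
  live B0: ∅→{g}
  live B1: {g}→{g,i}
  live B2: {g,i}→{b,g,i,w}
  live B3: {b,g,i,w}→{b,g,i,w}
  live B4: {g,i,w}→{b,g,i,w}
  live B5: {b,g,i,w}→{g,w}
  live B6: {g,w}→{g,w}
  live B7: {g,w}→∅
  live B8: ∅→∅

Conflict graph:
  a↔{g}
  b↔{g,i,m,w}
  g↔{a,b,i,m,w}
  i↔{b,g,m,w}
  m↔{b,g,i,w}
  w↔{b,g,i,m}

N(w) = ["b", "g", "i", "m"]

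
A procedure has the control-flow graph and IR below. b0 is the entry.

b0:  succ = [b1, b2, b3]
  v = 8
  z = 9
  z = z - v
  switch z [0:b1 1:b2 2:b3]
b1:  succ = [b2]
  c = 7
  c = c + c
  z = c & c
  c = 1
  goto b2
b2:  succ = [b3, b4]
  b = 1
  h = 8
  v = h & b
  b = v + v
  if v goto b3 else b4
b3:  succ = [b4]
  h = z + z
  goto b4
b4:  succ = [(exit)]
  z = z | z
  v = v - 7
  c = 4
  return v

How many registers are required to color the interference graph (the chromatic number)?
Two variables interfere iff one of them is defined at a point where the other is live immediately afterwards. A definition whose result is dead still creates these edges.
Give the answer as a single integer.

Answer: 4

Analysis:
def/use:
  b0: {v,z} / ∅
  b1: {c,z} / ∅
  b2: {b,h,v} / ∅
  b3: {h} / {z}
  b4: {c,v,z} / {v,z}

Backward fixpoint:
  live b0: ∅→{v,z}
  live b1: ∅→{z}
  live b2: {z}→{v,z}
  live b3: {v,z}→{v,z}
  live b4: {v,z}→∅

Interference:
  b: {h,v,z}
  c: {v,z}
  h: {b,v,z}
  v: {b,c,h,z}
  z: {b,c,h,v}

Chromatic number:
  {b,h,v,z} pairwise interfere (4-clique) ⇒ χ ≥ 4
  4-colouring: R0={v}  R1={z}  R2={b,c}  R3={h}
  χ = 4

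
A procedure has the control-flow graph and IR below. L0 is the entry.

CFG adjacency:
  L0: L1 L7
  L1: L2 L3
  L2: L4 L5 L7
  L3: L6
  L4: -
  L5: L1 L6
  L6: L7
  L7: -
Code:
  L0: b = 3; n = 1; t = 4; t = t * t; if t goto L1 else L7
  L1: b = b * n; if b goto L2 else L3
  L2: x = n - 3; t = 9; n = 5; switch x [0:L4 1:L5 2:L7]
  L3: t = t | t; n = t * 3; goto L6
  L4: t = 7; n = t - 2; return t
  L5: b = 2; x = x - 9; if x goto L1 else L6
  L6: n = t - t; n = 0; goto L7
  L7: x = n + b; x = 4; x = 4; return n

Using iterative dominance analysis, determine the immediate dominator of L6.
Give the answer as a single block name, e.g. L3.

idom tree: L1←L0 L2←L1 L3←L1 L4←L2 L5←L2 L6←L1 L7←L0
Dom at joins:
  L1: preds {L0,L5}: {L0} ∩ {L0,L1,L2,L5} = {L0}; idom=L0
  L6: preds {L3,L5}: {L0,L1,L3} ∩ {L0,L1,L2,L5} = {L0,L1}; idom=L1
  L7: preds {L0,L2,L6}: {L0} ∩ {L0,L1,L2} ∩ {L0,L1,L6} = {L0}; idom=L0

idom(L6) = L1

Answer: L1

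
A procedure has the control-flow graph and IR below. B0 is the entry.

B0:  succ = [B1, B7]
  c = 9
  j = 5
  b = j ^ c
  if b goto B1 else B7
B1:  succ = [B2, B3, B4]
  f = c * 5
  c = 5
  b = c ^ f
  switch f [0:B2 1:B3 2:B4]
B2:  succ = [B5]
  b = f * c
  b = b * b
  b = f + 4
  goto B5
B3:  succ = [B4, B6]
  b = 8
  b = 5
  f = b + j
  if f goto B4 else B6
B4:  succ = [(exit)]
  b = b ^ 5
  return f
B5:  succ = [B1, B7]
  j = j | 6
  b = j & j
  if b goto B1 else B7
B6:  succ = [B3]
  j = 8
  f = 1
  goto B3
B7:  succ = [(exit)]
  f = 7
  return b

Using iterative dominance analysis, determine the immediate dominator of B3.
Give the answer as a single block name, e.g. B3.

idom tree: B1←B0 B2←B1 B3←B1 B4←B1 B5←B2 B6←B3 B7←B0
Dom∩ at merges:
  B1: preds {B0,B5}: {B0} ∩ {B0,B1,B2,B5} = {B0}; idom=B0
  B3: preds {B1,B6}: {B0,B1} ∩ {B0,B1,B3,B6} = {B0,B1}; idom=B1
  B4: preds {B1,B3}: {B0,B1} ∩ {B0,B1,B3} = {B0,B1}; idom=B1
  B7: preds {B0,B5}: {B0} ∩ {B0,B1,B2,B5} = {B0}; idom=B0

idom(B3) = B1

Answer: B1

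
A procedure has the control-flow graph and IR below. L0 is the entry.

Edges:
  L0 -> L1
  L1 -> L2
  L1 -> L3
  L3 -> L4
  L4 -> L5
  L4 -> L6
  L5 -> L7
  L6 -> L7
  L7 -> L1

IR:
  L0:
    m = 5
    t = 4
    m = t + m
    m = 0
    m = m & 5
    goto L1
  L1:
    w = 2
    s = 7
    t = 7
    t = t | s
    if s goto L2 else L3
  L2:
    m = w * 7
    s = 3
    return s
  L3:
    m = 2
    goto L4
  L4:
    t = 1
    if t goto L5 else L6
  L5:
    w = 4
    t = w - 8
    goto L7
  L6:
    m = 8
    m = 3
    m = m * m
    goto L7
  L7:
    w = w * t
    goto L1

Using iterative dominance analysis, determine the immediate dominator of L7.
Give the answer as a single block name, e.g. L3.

Answer: L4

Analysis:
idom tree: L1←L0 L2←L1 L3←L1 L4←L3 L5←L4 L6←L4 L7←L4
Dom∩ at merges:
  L1: preds {L0,L7}: {L0} ∩ {L0,L1,L3,L4,L7} = {L0}; idom=L0
  L7: preds {L5,L6}: {L0,L1,L3,L4,L5} ∩ {L0,L1,L3,L4,L6} = {L0,L1,L3,L4}; idom=L4

idom(L7) = L4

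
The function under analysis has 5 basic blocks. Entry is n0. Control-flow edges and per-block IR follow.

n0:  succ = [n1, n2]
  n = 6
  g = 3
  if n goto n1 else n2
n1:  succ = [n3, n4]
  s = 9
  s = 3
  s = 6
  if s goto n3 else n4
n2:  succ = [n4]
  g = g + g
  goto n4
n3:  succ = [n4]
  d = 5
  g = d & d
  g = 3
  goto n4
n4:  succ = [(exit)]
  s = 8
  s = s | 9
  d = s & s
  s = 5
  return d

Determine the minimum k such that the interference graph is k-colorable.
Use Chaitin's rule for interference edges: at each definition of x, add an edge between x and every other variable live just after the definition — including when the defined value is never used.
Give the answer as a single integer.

Answer: 2

Working:
Block summaries:
  n0: {g,n} / ∅
  n1: {s} / ∅
  n2: {g} / {g}
  n3: {d,g} / ∅
  n4: {d,s} / ∅

Backward fixpoint:
  live n0: ∅→{g}
  live n1: ∅→∅
  live n2: {g}→∅
  live n3: ∅→∅
  live n4: ∅→∅

Conflict graph:
  d — {s}
  g — {n}
  n — {g}
  s — {d}

Registers:
  clique {d,s} ⇒ need ≥ 2
  assign d→c0 g→c0 n→c1 s→c1 — no edge inside a register ⇒ χ ≤ 2
  χ = 2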